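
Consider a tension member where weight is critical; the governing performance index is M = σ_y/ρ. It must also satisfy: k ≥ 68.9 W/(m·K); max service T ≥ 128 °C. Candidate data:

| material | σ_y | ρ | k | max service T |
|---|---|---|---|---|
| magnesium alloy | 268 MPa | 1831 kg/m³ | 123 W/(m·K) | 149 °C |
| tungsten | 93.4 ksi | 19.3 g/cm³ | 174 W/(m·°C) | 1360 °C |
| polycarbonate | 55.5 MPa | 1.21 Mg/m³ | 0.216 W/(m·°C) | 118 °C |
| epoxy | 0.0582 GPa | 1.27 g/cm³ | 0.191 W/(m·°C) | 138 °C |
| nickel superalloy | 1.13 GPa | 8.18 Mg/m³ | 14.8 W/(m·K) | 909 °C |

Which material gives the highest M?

magnesium alloy

Screen on constraints: k ≥ 68.9 W/(m·K); max service T ≥ 128 °C. Survivors: magnesium alloy, tungsten.
Convert each candidate to consistent units, then evaluate M:
  magnesium alloy: σ_y = 268.0 MPa, ρ = 1831 kg/m³
  tungsten: σ_y = 644.0 MPa, ρ = 19300 kg/m³
  magnesium alloy: M = 146 kN·m/kg
  tungsten: M = 33.4 kN·m/kg
Highest index: magnesium alloy.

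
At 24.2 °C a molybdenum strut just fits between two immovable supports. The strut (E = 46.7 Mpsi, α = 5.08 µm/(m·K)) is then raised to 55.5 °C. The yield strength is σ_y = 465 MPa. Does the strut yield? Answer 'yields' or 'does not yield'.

E = 46.7 Mpsi = 322.0 GPa.
ΔT = 31.30 K. Constrained thermal stress σ = E·α·ΔT = 322.0×10³ MPa × 5.08×10⁻⁶ × 31.30 = 51.2 MPa (compressive).
Compare to σ_y = 465 MPa: σ < σ_y, so it does not yield.

does not yield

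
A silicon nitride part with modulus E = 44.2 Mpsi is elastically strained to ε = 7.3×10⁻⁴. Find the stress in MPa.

E = 44.2 Mpsi = 304.7 GPa.
σ = E·ε = 304700 MPa × 7.3×10⁻⁴ = 222 MPa.

222 MPa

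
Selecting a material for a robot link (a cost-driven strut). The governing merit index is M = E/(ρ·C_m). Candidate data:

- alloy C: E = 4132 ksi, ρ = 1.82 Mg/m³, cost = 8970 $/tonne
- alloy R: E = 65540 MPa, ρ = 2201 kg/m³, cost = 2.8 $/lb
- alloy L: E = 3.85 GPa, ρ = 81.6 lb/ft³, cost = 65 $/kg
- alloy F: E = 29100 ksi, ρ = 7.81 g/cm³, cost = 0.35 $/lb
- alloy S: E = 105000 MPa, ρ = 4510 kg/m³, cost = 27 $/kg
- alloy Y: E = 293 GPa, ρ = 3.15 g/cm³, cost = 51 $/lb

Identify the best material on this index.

alloy F

Normalizing units and computing the index:
  alloy C: E = 28.49 GPa, ρ = 1820 kg/m³, cost = 8.970 $/kg
  alloy R: E = 65.54 GPa, ρ = 2201 kg/m³, cost = 6.173 $/kg
  alloy L: E = 3.850 GPa, ρ = 1307 kg/m³, cost = 65.00 $/kg
  alloy F: E = 200.6 GPa, ρ = 7810 kg/m³, cost = 0.7716 $/kg
  alloy S: E = 105.0 GPa, ρ = 4510 kg/m³, cost = 27.00 $/kg
  alloy Y: E = 293.0 GPa, ρ = 3150 kg/m³, cost = 112.4 $/kg
  alloy F: M = 33.3 MN·m per $
  alloy R: M = 4.82 MN·m per $
  alloy C: M = 1.75 MN·m per $
  alloy S: M = 0.862 MN·m per $
  alloy Y: M = 0.827 MN·m per $
  alloy L: M = 0.0453 MN·m per $
The maximum is for alloy F.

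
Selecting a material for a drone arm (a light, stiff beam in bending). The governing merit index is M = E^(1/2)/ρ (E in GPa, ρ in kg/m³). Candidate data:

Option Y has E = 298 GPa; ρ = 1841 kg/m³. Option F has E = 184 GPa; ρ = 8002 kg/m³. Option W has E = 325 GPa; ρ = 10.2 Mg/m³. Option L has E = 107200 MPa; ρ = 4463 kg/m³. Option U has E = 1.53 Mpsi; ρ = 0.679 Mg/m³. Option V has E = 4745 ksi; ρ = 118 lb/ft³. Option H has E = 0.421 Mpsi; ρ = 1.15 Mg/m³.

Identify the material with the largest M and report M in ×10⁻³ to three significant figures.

option Y, M = 9.38×10⁻³

Normalizing units and computing the index:
  option Y: E = 298.0 GPa, ρ = 1841 kg/m³
  option F: E = 184.0 GPa, ρ = 8002 kg/m³
  option W: E = 325.0 GPa, ρ = 10200 kg/m³
  option L: E = 107.2 GPa, ρ = 4463 kg/m³
  option U: E = 10.55 GPa, ρ = 679.0 kg/m³
  option V: E = 32.72 GPa, ρ = 1890 kg/m³
  option H: E = 2.903 GPa, ρ = 1150 kg/m³
  option Y: M = 9.38×10⁻³
  option U: M = 4.78×10⁻³
  option V: M = 3.03×10⁻³
  option L: M = 2.32×10⁻³
  option W: M = 1.77×10⁻³
  option F: M = 1.70×10⁻³
  option H: M = 1.48×10⁻³
Option Y ranks first.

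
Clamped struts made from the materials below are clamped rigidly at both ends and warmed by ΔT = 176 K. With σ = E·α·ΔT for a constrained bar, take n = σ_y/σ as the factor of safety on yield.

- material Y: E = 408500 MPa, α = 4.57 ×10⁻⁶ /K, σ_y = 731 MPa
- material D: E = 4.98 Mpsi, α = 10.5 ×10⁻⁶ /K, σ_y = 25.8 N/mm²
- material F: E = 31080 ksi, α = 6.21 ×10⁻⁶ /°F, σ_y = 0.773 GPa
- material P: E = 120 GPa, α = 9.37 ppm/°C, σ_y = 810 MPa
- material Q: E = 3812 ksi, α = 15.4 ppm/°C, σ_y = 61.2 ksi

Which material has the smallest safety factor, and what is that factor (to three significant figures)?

With everything in SI (GPa, ×10⁻⁶/K, MPa):
  material Y: E = 408.5, α = 4.57, σ_y = 731.0 → σ = 329 MPa, n = 2.22
  material D: E = 34.34, α = 10.5, σ_y = 25.80 → σ = 63.5 MPa, n = 0.407
  material F: E = 214.3, α = 11.2, σ_y = 773.0 → σ = 422 MPa, n = 1.83
  material P: E = 120.0, α = 9.37, σ_y = 810.0 → σ = 198 MPa, n = 4.09
  material Q: E = 26.28, α = 15.4, σ_y = 422.0 → σ = 71.2 MPa, n = 5.92
Smallest n: material D with n = 0.407.

material D, n = 0.407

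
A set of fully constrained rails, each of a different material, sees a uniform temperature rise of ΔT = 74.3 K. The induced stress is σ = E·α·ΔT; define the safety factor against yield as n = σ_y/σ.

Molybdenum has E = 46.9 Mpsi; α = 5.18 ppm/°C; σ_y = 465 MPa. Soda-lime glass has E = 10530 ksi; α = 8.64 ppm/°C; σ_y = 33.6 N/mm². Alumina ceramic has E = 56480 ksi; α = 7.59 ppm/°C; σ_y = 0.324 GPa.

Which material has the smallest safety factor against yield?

soda-lime glass

Per material, after unit conversion:
  molybdenum: E = 323.4, α = 5.18, σ_y = 465.0 → σ = 124 MPa, n = 3.74
  soda-lime glass: E = 72.60, α = 8.64, σ_y = 33.60 → σ = 46.6 MPa, n = 0.721
  alumina ceramic: E = 389.4, α = 7.59, σ_y = 324.0 → σ = 220 MPa, n = 1.48
The minimum is soda-lime glass at n = 0.721.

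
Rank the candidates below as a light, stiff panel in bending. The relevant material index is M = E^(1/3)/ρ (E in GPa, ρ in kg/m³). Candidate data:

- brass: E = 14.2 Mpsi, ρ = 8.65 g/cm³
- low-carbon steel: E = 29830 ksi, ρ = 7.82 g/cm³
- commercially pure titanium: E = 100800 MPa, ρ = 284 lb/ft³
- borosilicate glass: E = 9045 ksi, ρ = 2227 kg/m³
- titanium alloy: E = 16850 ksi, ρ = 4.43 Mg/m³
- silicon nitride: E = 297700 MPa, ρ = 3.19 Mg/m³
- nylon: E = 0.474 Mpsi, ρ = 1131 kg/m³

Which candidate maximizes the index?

silicon nitride

Convert each candidate to consistent units, then evaluate M:
  brass: E = 97.91 GPa, ρ = 8650 kg/m³
  low-carbon steel: E = 205.7 GPa, ρ = 7820 kg/m³
  commercially pure titanium: E = 100.8 GPa, ρ = 4549 kg/m³
  borosilicate glass: E = 62.36 GPa, ρ = 2227 kg/m³
  titanium alloy: E = 116.2 GPa, ρ = 4430 kg/m³
  silicon nitride: E = 297.7 GPa, ρ = 3190 kg/m³
  nylon: E = 3.268 GPa, ρ = 1131 kg/m³
  silicon nitride: M = 2.09×10⁻³
  borosilicate glass: M = 1.78×10⁻³
  nylon: M = 1.31×10⁻³
  titanium alloy: M = 1.10×10⁻³
  commercially pure titanium: M = 1.02×10⁻³
  low-carbon steel: M = 0.755×10⁻³
  brass: M = 0.533×10⁻³
The maximum is for silicon nitride.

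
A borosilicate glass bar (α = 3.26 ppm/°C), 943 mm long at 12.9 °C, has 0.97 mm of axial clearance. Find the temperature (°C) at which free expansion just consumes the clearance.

328 °C

α·L₀·ΔT = 0.97 mm ⇒ ΔT = 0.97 / (3.26×10⁻⁶ × 943.0) = 315.5 K.
T = 12.9 + 315.5 = 328.4 °C.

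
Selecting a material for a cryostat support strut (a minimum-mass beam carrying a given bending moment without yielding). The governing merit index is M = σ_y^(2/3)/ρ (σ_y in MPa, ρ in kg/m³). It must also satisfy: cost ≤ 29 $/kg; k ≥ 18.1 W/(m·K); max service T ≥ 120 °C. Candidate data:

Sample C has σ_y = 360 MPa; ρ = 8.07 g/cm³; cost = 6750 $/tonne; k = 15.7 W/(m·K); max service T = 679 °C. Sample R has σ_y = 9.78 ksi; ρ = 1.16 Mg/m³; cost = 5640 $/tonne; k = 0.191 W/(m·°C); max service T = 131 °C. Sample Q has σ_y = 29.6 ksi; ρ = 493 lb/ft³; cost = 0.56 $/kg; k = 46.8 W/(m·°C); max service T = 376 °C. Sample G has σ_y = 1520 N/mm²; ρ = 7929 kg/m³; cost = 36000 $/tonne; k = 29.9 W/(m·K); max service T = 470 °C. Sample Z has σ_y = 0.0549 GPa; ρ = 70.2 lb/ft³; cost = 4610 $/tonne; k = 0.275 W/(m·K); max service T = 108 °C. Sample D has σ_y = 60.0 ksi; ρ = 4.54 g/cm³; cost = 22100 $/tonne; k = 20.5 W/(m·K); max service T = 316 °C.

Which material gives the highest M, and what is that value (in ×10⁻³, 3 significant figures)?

Screen on constraints: cost ≤ 29 $/kg; k ≥ 18.1 W/(m·K); max service T ≥ 120 °C. Survivors: sample Q, sample D.
In SI units:
  sample Q: σ_y = 204.1 MPa, ρ = 7897 kg/m³
  sample D: σ_y = 413.7 MPa, ρ = 4540 kg/m³
  sample D: M = 12.2×10⁻³
  sample Q: M = 4.39×10⁻³
Sample D ranks first.

sample D, M = 12.2×10⁻³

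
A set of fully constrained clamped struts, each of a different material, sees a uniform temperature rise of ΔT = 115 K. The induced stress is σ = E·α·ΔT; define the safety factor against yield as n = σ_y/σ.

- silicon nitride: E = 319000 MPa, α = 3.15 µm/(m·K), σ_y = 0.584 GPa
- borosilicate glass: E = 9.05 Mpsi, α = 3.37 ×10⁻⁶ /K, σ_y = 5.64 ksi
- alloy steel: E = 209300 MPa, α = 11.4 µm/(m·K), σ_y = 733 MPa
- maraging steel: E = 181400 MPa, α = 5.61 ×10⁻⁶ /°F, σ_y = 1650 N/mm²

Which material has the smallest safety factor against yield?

borosilicate glass

In consistent units (E in GPa, α in ×10⁻⁶/K, σ_y in MPa):
  silicon nitride: E = 319.0, α = 3.15, σ_y = 584.0 → σ = 116 MPa, n = 5.05
  borosilicate glass: E = 62.40, α = 3.37, σ_y = 38.89 → σ = 24.2 MPa, n = 1.61
  alloy steel: E = 209.3, α = 11.4, σ_y = 733.0 → σ = 274 MPa, n = 2.67
  maraging steel: E = 181.4, α = 10.1, σ_y = 1650 → σ = 211 MPa, n = 7.83
Borosilicate glass has the lowest safety factor, n = 1.61.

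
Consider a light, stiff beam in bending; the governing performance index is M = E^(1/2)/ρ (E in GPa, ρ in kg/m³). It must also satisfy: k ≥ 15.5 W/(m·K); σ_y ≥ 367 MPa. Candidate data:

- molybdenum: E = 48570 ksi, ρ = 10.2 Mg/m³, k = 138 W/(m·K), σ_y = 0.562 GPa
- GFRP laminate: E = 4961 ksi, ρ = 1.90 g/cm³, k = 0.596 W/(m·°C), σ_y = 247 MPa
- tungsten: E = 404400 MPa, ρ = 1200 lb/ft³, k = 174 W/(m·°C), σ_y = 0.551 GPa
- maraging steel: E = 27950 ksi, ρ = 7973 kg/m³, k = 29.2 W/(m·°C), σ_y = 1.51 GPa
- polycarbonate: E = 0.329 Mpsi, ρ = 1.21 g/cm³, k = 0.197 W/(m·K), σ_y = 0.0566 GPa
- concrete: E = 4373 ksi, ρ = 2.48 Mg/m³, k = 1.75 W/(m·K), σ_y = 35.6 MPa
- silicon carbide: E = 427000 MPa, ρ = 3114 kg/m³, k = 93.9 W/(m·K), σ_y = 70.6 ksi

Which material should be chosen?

Screen on constraints: k ≥ 15.5 W/(m·K); σ_y ≥ 367 MPa. Survivors: molybdenum, tungsten, maraging steel, silicon carbide.
In SI units:
  molybdenum: E = 334.9 GPa, ρ = 10200 kg/m³
  tungsten: E = 404.4 GPa, ρ = 19220 kg/m³
  maraging steel: E = 192.7 GPa, ρ = 7973 kg/m³
  silicon carbide: E = 427.0 GPa, ρ = 3114 kg/m³
  silicon carbide: M = 6.64×10⁻³
  molybdenum: M = 1.79×10⁻³
  maraging steel: M = 1.74×10⁻³
  tungsten: M = 1.05×10⁻³
Silicon carbide ranks first.

silicon carbide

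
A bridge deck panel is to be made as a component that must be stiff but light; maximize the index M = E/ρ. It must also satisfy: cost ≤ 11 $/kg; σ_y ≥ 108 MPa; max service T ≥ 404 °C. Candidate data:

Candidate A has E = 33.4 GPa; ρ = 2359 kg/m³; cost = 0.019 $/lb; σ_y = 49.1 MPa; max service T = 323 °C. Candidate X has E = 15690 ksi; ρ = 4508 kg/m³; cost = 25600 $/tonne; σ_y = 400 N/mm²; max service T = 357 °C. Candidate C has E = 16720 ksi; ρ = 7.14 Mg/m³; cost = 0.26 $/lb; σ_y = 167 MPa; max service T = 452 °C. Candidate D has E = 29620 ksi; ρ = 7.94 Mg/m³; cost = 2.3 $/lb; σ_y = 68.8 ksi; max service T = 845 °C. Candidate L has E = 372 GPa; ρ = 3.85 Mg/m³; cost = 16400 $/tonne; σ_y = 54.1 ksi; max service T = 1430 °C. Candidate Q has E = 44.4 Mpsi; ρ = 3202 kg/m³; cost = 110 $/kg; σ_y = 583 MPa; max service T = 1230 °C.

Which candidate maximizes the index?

candidate D

Screen on constraints: cost ≤ 11 $/kg; σ_y ≥ 108 MPa; max service T ≥ 404 °C. Survivors: candidate C, candidate D.
Normalizing units and computing the index:
  candidate C: E = 115.3 GPa, ρ = 7140 kg/m³
  candidate D: E = 204.2 GPa, ρ = 7940 kg/m³
  candidate D: M = 25.7 MN·m/kg
  candidate C: M = 16.1 MN·m/kg
Highest index: candidate D.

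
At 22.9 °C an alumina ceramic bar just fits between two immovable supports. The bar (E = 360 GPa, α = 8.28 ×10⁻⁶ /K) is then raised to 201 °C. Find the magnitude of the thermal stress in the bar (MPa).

531 MPa

ΔT = 178.1 K. Constrained thermal stress σ = E·α·ΔT = 360.0×10³ MPa × 8.28×10⁻⁶ × 178.1 = 531 MPa (compressive).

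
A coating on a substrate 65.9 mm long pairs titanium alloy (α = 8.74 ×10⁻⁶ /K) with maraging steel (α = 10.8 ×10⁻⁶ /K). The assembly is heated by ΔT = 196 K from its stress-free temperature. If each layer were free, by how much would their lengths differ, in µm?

26.6 µm

Δα = |8.74 − 10.8|×10⁻⁶/K = 2.06×10⁻⁶/K.
ΔL_mismatch = Δα·L·ΔT = 2.06×10⁻⁶ × 65.9 mm × 196.0 K = 26.6 µm.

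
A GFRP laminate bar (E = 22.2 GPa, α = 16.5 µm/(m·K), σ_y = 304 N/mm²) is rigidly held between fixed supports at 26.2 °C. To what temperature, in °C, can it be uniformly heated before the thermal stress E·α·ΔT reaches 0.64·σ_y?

σ_y = 304 N/mm² = 304.0 MPa.
E·α·ΔT = 194.6 MPa ⇒ ΔT = 194.6 / (22.20×10³ × 16.5×10⁻⁶) = 531.1 K.
T = 26.2 + 531.1 = 557.3 °C.

557 °C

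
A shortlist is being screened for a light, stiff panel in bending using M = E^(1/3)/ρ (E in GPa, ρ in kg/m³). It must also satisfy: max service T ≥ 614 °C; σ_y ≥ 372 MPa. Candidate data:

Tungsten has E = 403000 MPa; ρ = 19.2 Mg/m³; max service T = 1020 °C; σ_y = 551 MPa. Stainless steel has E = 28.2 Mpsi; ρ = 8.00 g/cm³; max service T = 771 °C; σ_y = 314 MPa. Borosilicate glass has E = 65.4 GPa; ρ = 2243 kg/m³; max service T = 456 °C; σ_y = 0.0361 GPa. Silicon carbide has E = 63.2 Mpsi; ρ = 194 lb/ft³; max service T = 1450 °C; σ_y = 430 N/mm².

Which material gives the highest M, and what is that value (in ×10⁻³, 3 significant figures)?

Screen on constraints: max service T ≥ 614 °C; σ_y ≥ 372 MPa. Survivors: tungsten, silicon carbide.
In SI units:
  tungsten: E = 403.0 GPa, ρ = 19200 kg/m³
  silicon carbide: E = 435.7 GPa, ρ = 3108 kg/m³
  silicon carbide: M = 2.44×10⁻³
  tungsten: M = 0.385×10⁻³
Silicon carbide has the largest M.

silicon carbide, M = 2.44×10⁻³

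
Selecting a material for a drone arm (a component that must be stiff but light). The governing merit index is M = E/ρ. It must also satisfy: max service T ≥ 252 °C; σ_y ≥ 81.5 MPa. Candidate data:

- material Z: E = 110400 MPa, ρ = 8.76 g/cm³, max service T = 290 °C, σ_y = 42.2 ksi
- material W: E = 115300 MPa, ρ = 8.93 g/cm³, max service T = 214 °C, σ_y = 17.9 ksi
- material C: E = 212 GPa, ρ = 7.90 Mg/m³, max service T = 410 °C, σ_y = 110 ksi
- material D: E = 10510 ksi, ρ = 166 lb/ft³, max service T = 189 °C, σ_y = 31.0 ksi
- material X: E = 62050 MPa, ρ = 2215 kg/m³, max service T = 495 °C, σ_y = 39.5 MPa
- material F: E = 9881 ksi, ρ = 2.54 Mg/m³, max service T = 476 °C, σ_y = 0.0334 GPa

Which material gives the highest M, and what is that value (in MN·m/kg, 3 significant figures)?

material C, M = 26.8 MN·m/kg

Screen on constraints: max service T ≥ 252 °C; σ_y ≥ 81.5 MPa. Survivors: material Z, material C.
Convert each candidate to consistent units, then evaluate M:
  material Z: E = 110.4 GPa, ρ = 8760 kg/m³
  material C: E = 212.0 GPa, ρ = 7900 kg/m³
  material C: M = 26.8 MN·m/kg
  material Z: M = 12.6 MN·m/kg
Material C ranks first.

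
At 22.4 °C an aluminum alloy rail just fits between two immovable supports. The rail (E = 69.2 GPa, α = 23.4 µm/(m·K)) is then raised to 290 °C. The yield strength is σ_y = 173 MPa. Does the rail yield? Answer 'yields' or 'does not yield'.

ΔT = 267.6 K. Constrained thermal stress σ = E·α·ΔT = 69.20×10³ MPa × 23.4×10⁻⁶ × 267.6 = 433 MPa (compressive).
Compare to σ_y = 173 MPa: σ ≥ σ_y, so it yields.

yields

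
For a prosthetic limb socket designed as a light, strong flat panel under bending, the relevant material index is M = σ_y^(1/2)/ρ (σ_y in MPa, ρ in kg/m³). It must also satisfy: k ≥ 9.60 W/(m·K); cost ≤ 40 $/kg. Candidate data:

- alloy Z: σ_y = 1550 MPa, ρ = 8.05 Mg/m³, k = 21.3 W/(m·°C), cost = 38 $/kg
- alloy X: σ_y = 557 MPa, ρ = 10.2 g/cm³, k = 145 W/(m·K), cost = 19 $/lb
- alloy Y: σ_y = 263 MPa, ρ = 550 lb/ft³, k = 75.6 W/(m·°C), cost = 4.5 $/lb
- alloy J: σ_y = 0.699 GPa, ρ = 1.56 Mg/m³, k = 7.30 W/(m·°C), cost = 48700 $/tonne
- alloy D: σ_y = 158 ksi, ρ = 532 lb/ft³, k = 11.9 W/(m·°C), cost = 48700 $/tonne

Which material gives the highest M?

alloy Z

Screen on constraints: k ≥ 9.60 W/(m·K); cost ≤ 40 $/kg. Survivors: alloy Z, alloy Y.
Putting every candidate on a common basis:
  alloy Z: σ_y = 1550 MPa, ρ = 8050 kg/m³
  alloy Y: σ_y = 263.0 MPa, ρ = 8810 kg/m³
  alloy Z: M = 4.89×10⁻³
  alloy Y: M = 1.84×10⁻³
The maximum is for alloy Z.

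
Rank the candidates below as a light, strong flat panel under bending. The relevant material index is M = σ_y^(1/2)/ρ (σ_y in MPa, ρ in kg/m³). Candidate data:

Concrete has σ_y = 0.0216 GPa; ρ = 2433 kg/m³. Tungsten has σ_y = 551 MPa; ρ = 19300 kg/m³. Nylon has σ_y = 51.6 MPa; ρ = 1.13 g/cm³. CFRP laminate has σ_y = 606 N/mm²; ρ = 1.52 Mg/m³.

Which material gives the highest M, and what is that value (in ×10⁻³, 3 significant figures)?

CFRP laminate, M = 16.2×10⁻³

Putting every candidate on a common basis:
  concrete: σ_y = 21.60 MPa, ρ = 2433 kg/m³
  tungsten: σ_y = 551.0 MPa, ρ = 19300 kg/m³
  nylon: σ_y = 51.60 MPa, ρ = 1130 kg/m³
  CFRP laminate: σ_y = 606.0 MPa, ρ = 1520 kg/m³
  CFRP laminate: M = 16.2×10⁻³
  nylon: M = 6.36×10⁻³
  concrete: M = 1.91×10⁻³
  tungsten: M = 1.22×10⁻³
The maximum is for CFRP laminate.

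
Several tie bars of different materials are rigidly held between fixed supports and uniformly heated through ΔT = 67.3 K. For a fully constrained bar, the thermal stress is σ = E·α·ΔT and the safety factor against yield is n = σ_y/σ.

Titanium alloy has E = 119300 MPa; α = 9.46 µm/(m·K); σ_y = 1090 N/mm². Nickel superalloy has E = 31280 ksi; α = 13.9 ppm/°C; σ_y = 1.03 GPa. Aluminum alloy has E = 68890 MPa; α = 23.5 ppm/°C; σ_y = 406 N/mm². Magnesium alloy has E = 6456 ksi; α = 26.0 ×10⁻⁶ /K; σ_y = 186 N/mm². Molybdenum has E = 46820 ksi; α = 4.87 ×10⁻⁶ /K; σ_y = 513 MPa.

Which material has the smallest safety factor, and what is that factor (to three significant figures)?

magnesium alloy, n = 2.39

In consistent units (E in GPa, α in ×10⁻⁶/K, σ_y in MPa):
  titanium alloy: E = 119.3, α = 9.46, σ_y = 1090 → σ = 76.0 MPa, n = 14.4
  nickel superalloy: E = 215.7, α = 13.9, σ_y = 1030 → σ = 202 MPa, n = 5.11
  aluminum alloy: E = 68.89, α = 23.5, σ_y = 406.0 → σ = 109 MPa, n = 3.73
  magnesium alloy: E = 44.51, α = 26.0, σ_y = 186.0 → σ = 77.9 MPa, n = 2.39
  molybdenum: E = 322.8, α = 4.87, σ_y = 513.0 → σ = 106 MPa, n = 4.85
The minimum is magnesium alloy at n = 2.39.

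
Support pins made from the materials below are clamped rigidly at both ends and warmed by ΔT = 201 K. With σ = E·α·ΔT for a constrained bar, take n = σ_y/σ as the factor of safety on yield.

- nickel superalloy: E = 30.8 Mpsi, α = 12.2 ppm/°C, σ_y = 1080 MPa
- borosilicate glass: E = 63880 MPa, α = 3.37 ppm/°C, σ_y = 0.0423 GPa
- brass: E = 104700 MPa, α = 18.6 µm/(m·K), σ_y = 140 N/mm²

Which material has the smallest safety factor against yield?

brass

With everything in SI (GPa, ×10⁻⁶/K, MPa):
  nickel superalloy: E = 212.4, α = 12.2, σ_y = 1080 → σ = 521 MPa, n = 2.07
  borosilicate glass: E = 63.88, α = 3.37, σ_y = 42.30 → σ = 43.3 MPa, n = 0.978
  brass: E = 104.7, α = 18.6, σ_y = 140.0 → σ = 391 MPa, n = 0.358
The minimum is brass at n = 0.358.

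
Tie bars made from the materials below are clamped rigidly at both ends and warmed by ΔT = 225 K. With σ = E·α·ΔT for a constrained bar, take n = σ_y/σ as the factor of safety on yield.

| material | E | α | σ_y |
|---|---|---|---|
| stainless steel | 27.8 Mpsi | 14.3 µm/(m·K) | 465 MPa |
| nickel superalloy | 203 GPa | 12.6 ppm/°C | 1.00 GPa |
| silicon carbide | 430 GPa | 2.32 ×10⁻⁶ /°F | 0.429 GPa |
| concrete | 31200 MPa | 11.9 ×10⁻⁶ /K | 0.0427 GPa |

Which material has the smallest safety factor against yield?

Converting E to GPa, α to ×10⁻⁶/K, σ_y to MPa, then σ and n for each:
  stainless steel: E = 191.7, α = 14.3, σ_y = 465.0 → σ = 617 MPa, n = 0.754
  nickel superalloy: E = 203.0, α = 12.6, σ_y = 1000 → σ = 576 MPa, n = 1.74
  silicon carbide: E = 430.0, α = 4.18, σ_y = 429.0 → σ = 404 MPa, n = 1.06
  concrete: E = 31.20, α = 11.9, σ_y = 42.70 → σ = 83.5 MPa, n = 0.511
Concrete has the lowest safety factor, n = 0.511.

concrete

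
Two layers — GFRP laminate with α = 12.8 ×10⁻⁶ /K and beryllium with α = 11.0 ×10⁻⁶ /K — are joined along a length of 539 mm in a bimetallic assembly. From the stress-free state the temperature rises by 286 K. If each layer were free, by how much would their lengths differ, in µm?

Δα = |12.8 − 11.0|×10⁻⁶/K = 1.80×10⁻⁶/K.
ΔL_mismatch = Δα·L·ΔT = 1.80×10⁻⁶ × 539.0 mm × 286.0 K = 277 µm.

277 µm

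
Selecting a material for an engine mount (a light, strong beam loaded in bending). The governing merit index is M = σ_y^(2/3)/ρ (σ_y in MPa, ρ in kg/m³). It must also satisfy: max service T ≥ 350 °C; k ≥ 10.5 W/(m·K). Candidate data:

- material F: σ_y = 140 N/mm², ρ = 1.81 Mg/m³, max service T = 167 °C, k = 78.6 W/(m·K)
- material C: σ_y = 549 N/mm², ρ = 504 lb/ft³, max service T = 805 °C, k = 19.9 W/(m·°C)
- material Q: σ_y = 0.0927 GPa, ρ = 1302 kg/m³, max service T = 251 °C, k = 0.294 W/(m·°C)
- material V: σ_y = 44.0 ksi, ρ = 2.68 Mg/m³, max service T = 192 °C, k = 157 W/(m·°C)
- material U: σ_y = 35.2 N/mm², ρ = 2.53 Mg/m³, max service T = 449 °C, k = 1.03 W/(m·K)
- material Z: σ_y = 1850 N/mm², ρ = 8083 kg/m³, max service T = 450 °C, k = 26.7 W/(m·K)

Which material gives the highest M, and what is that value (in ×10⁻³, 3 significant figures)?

material Z, M = 18.6×10⁻³

Screen on constraints: max service T ≥ 350 °C; k ≥ 10.5 W/(m·K). Survivors: material C, material Z.
Convert each candidate to consistent units, then evaluate M:
  material C: σ_y = 549.0 MPa, ρ = 8073 kg/m³
  material Z: σ_y = 1850 MPa, ρ = 8083 kg/m³
  material Z: M = 18.6×10⁻³
  material C: M = 8.30×10⁻³
Highest index: material Z.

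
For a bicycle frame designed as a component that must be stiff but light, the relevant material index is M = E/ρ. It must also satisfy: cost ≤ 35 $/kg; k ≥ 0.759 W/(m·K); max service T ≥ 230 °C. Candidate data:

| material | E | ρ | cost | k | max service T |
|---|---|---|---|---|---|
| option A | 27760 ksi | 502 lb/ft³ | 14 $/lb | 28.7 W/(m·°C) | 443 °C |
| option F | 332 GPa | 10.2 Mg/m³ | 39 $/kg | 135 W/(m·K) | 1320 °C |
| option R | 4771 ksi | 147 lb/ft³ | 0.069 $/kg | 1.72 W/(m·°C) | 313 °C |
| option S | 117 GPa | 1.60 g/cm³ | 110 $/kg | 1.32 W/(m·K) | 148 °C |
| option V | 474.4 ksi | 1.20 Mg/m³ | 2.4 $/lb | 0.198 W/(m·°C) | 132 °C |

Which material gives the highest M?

Screen on constraints: cost ≤ 35 $/kg; k ≥ 0.759 W/(m·K); max service T ≥ 230 °C. Survivors: option A, option R.
In SI units:
  option A: E = 191.4 GPa, ρ = 8041 kg/m³
  option R: E = 32.89 GPa, ρ = 2355 kg/m³
  option A: M = 23.8 MN·m/kg
  option R: M = 14.0 MN·m/kg
Option A has the largest M.

option A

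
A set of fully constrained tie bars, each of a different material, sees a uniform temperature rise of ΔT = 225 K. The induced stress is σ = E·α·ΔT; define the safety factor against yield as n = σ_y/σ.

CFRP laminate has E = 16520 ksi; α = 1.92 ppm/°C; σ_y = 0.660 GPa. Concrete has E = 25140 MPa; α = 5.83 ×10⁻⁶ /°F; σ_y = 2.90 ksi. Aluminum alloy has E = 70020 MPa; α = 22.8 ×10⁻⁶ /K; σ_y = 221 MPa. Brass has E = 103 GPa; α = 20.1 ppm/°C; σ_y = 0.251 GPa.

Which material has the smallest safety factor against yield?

concrete

With everything in SI (GPa, ×10⁻⁶/K, MPa):
  CFRP laminate: E = 113.9, α = 1.92, σ_y = 660.0 → σ = 49.2 MPa, n = 13.4
  concrete: E = 25.14, α = 10.5, σ_y = 19.99 → σ = 59.4 MPa, n = 0.337
  aluminum alloy: E = 70.02, α = 22.8, σ_y = 221.0 → σ = 359 MPa, n = 0.615
  brass: E = 103.0, α = 20.1, σ_y = 251.0 → σ = 466 MPa, n = 0.539
The minimum is concrete at n = 0.337.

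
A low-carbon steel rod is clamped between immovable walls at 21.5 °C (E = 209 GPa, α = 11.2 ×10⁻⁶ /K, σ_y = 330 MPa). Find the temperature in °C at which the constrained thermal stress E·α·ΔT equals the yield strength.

E·α·ΔT = 330.0 MPa ⇒ ΔT = 330.0 / (209.0×10³ × 11.2×10⁻⁶) = 141.0 K.
T = 21.5 + 141.0 = 162.5 °C.

162 °C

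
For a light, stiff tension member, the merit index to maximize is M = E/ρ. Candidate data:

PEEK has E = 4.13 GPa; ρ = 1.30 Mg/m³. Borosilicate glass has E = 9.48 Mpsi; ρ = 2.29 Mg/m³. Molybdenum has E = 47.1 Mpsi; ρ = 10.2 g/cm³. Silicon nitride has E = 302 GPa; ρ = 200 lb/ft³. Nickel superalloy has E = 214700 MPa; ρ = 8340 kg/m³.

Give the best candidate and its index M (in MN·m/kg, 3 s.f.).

Putting every candidate on a common basis:
  PEEK: E = 4.130 GPa, ρ = 1300 kg/m³
  borosilicate glass: E = 65.36 GPa, ρ = 2290 kg/m³
  molybdenum: E = 324.7 GPa, ρ = 10200 kg/m³
  silicon nitride: E = 302.0 GPa, ρ = 3204 kg/m³
  nickel superalloy: E = 214.7 GPa, ρ = 8340 kg/m³
  silicon nitride: M = 94.3 MN·m/kg
  molybdenum: M = 31.8 MN·m/kg
  borosilicate glass: M = 28.5 MN·m/kg
  nickel superalloy: M = 25.7 MN·m/kg
  PEEK: M = 3.18 MN·m/kg
Silicon nitride has the largest M.

silicon nitride, M = 94.3 MN·m/kg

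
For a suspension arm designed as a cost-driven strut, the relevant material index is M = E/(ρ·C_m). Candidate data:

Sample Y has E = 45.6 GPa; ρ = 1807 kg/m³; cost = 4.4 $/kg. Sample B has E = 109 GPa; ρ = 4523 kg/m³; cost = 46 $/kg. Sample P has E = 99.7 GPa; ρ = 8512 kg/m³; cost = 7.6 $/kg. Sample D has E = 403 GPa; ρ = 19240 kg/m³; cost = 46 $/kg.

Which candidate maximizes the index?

sample Y

Per-candidate index values:
  sample Y: M = 5.74 MN·m per $
  sample P: M = 1.54 MN·m per $
  sample B: M = 0.524 MN·m per $
  sample D: M = 0.455 MN·m per $
The maximum is for sample Y.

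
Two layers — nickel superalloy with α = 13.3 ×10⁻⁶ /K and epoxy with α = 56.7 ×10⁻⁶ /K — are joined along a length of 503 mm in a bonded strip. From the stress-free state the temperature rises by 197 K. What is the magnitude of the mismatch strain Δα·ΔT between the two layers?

Δα = |13.3 − 56.7|×10⁻⁶/K = 43.4×10⁻⁶/K.
Mismatch strain = Δα·ΔT = 43.4×10⁻⁶ × 197.0 = 8.55×10⁻³.

8.55×10⁻³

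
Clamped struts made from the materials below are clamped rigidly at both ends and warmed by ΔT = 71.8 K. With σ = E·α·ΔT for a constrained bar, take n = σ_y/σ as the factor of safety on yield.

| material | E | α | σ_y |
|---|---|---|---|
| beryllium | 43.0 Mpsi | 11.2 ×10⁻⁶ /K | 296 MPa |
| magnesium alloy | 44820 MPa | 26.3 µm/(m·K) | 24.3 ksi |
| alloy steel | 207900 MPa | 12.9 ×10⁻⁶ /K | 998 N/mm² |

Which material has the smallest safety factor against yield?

beryllium

With everything in SI (GPa, ×10⁻⁶/K, MPa):
  beryllium: E = 296.5, α = 11.2, σ_y = 296.0 → σ = 238 MPa, n = 1.24
  magnesium alloy: E = 44.82, α = 26.3, σ_y = 167.5 → σ = 84.6 MPa, n = 1.98
  alloy steel: E = 207.9, α = 12.9, σ_y = 998.0 → σ = 193 MPa, n = 5.18
Beryllium has the lowest safety factor, n = 1.24.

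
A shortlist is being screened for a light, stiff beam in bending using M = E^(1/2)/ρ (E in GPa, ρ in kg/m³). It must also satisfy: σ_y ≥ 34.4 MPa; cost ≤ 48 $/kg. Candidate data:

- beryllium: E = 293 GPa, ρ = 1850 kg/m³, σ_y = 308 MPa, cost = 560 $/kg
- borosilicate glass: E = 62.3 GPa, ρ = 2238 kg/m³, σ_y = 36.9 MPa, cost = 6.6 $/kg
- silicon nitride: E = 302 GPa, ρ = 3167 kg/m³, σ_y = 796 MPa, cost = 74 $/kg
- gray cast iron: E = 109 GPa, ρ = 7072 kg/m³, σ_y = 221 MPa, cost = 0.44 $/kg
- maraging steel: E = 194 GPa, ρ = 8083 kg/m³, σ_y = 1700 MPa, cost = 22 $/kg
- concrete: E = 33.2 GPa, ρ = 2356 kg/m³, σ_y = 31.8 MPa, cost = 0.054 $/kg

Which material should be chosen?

borosilicate glass

Screen on constraints: σ_y ≥ 34.4 MPa; cost ≤ 48 $/kg. Survivors: borosilicate glass, gray cast iron, maraging steel.
Per-candidate index values:
  borosilicate glass: M = 3.53×10⁻³
  maraging steel: M = 1.72×10⁻³
  gray cast iron: M = 1.48×10⁻³
The maximum is for borosilicate glass.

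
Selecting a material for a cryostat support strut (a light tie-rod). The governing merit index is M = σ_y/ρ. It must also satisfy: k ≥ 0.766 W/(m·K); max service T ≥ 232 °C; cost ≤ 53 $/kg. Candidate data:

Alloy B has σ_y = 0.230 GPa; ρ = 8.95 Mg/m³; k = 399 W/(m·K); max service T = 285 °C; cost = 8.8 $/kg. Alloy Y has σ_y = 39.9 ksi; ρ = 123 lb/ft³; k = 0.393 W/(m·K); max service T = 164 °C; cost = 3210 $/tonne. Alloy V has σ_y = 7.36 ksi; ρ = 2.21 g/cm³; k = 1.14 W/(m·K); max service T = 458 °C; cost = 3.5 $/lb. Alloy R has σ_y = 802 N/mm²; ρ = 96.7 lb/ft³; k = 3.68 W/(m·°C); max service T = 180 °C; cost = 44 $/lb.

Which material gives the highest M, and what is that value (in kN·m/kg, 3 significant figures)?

alloy B, M = 25.7 kN·m/kg

Screen on constraints: k ≥ 0.766 W/(m·K); max service T ≥ 232 °C; cost ≤ 53 $/kg. Survivors: alloy B, alloy V.
Normalizing units and computing the index:
  alloy B: σ_y = 230.0 MPa, ρ = 8950 kg/m³
  alloy V: σ_y = 50.75 MPa, ρ = 2210 kg/m³
  alloy B: M = 25.7 kN·m/kg
  alloy V: M = 23.0 kN·m/kg
Alloy B ranks first.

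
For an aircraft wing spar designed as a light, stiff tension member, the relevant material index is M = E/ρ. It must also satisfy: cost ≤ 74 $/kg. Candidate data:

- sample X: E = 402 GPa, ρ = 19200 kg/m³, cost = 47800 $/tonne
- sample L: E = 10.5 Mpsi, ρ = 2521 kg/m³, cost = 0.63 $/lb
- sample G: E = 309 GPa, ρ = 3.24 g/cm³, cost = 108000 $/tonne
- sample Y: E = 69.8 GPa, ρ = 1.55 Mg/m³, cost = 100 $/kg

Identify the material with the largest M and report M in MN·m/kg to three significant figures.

Screen on constraints: cost ≤ 74 $/kg. Survivors: sample X, sample L.
Putting every candidate on a common basis:
  sample X: E = 402.0 GPa, ρ = 19200 kg/m³
  sample L: E = 72.39 GPa, ρ = 2521 kg/m³
  sample L: M = 28.7 MN·m/kg
  sample X: M = 20.9 MN·m/kg
Highest index: sample L.

sample L, M = 28.7 MN·m/kg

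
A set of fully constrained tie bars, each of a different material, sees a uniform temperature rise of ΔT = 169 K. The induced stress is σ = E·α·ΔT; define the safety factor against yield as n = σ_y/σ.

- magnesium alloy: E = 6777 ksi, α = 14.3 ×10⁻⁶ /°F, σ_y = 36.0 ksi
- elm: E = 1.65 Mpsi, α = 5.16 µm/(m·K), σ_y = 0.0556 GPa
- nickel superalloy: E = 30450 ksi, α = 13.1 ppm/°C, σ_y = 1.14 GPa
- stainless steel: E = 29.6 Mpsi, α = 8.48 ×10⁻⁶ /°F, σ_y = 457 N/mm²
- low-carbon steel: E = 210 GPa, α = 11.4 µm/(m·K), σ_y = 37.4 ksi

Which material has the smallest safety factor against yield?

low-carbon steel

Converting E to GPa, α to ×10⁻⁶/K, σ_y to MPa, then σ and n for each:
  magnesium alloy: E = 46.73, α = 25.7, σ_y = 248.2 → σ = 203 MPa, n = 1.22
  elm: E = 11.38, α = 5.16, σ_y = 55.60 → σ = 9.92 MPa, n = 5.60
  nickel superalloy: E = 209.9, α = 13.1, σ_y = 1140 → σ = 465 MPa, n = 2.45
  stainless steel: E = 204.1, α = 15.3, σ_y = 457.0 → σ = 526 MPa, n = 0.868
  low-carbon steel: E = 210.0, α = 11.4, σ_y = 257.9 → σ = 405 MPa, n = 0.637
Low-carbon steel has the lowest safety factor, n = 0.637.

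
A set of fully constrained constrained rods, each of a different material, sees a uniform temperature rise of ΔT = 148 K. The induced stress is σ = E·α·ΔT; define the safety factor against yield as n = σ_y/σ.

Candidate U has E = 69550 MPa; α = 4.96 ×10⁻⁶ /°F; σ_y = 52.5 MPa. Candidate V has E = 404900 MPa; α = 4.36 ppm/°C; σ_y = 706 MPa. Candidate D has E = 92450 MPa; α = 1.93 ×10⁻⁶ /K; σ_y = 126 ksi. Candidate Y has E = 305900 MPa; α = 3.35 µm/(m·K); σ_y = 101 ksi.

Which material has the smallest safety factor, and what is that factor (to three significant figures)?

Converting E to GPa, α to ×10⁻⁶/K, σ_y to MPa, then σ and n for each:
  candidate U: E = 69.55, α = 8.93, σ_y = 52.50 → σ = 91.9 MPa, n = 0.571
  candidate V: E = 404.9, α = 4.36, σ_y = 706.0 → σ = 261 MPa, n = 2.70
  candidate D: E = 92.45, α = 1.93, σ_y = 868.7 → σ = 26.4 MPa, n = 32.9
  candidate Y: E = 305.9, α = 3.35, σ_y = 696.4 → σ = 152 MPa, n = 4.59
Candidate U has the lowest safety factor, n = 0.571.

candidate U, n = 0.571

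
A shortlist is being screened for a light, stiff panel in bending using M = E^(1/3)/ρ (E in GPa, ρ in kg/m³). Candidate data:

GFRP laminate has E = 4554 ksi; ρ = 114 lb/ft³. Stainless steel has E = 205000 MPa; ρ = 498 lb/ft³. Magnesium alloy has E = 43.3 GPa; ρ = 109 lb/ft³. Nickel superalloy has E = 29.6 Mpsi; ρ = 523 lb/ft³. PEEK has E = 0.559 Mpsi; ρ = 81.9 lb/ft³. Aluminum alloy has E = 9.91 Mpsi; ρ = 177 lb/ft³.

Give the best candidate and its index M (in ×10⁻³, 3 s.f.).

In SI units:
  GFRP laminate: E = 31.40 GPa, ρ = 1826 kg/m³
  stainless steel: E = 205.0 GPa, ρ = 7977 kg/m³
  magnesium alloy: E = 43.30 GPa, ρ = 1746 kg/m³
  nickel superalloy: E = 204.1 GPa, ρ = 8378 kg/m³
  PEEK: E = 3.854 GPa, ρ = 1312 kg/m³
  aluminum alloy: E = 68.33 GPa, ρ = 2835 kg/m³
  magnesium alloy: M = 2.01×10⁻³
  GFRP laminate: M = 1.73×10⁻³
  aluminum alloy: M = 1.44×10⁻³
  PEEK: M = 1.20×10⁻³
  stainless steel: M = 0.739×10⁻³
  nickel superalloy: M = 0.703×10⁻³
The maximum is for magnesium alloy.

magnesium alloy, M = 2.01×10⁻³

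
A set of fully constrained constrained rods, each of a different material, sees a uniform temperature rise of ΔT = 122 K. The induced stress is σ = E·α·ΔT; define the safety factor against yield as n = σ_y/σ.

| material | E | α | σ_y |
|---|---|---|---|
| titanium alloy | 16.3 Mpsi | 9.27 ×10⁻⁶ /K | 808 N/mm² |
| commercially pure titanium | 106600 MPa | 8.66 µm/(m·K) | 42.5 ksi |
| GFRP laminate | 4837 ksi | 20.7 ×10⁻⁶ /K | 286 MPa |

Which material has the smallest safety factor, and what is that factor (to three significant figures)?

commercially pure titanium, n = 2.60

In consistent units (E in GPa, α in ×10⁻⁶/K, σ_y in MPa):
  titanium alloy: E = 112.4, α = 9.27, σ_y = 808.0 → σ = 127 MPa, n = 6.36
  commercially pure titanium: E = 106.6, α = 8.66, σ_y = 293.0 → σ = 113 MPa, n = 2.60
  GFRP laminate: E = 33.35, α = 20.7, σ_y = 286.0 → σ = 84.2 MPa, n = 3.40
Smallest n: commercially pure titanium with n = 2.60.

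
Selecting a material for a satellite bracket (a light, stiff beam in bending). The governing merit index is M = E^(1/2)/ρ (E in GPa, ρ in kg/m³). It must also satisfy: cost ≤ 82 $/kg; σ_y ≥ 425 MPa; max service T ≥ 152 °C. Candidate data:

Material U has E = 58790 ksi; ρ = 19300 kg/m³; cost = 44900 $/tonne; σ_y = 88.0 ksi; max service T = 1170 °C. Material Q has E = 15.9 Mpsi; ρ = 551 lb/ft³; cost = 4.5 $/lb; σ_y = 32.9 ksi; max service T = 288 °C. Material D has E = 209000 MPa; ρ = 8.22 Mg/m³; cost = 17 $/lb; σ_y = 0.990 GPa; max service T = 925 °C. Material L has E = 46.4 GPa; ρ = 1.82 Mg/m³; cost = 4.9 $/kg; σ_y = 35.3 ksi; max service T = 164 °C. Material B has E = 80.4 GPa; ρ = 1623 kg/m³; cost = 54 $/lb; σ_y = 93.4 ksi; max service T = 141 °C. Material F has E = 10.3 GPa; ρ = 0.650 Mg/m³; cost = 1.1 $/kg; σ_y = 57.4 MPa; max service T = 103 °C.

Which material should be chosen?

Screen on constraints: cost ≤ 82 $/kg; σ_y ≥ 425 MPa; max service T ≥ 152 °C. Survivors: material U, material D.
Putting every candidate on a common basis:
  material U: E = 405.3 GPa, ρ = 19300 kg/m³
  material D: E = 209.0 GPa, ρ = 8220 kg/m³
  material D: M = 1.76×10⁻³
  material U: M = 1.04×10⁻³
Highest index: material D.

material D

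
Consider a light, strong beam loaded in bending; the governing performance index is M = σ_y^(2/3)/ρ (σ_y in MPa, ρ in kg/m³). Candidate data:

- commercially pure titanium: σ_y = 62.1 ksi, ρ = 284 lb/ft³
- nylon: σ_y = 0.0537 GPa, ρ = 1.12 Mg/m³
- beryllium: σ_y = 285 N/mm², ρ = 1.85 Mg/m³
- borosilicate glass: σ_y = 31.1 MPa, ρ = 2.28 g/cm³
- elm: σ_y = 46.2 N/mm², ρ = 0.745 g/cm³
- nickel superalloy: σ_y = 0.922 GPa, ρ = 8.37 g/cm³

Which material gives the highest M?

beryllium

Normalizing units and computing the index:
  commercially pure titanium: σ_y = 428.2 MPa, ρ = 4549 kg/m³
  nylon: σ_y = 53.70 MPa, ρ = 1120 kg/m³
  beryllium: σ_y = 285.0 MPa, ρ = 1850 kg/m³
  borosilicate glass: σ_y = 31.10 MPa, ρ = 2280 kg/m³
  elm: σ_y = 46.20 MPa, ρ = 745.0 kg/m³
  nickel superalloy: σ_y = 922.0 MPa, ρ = 8370 kg/m³
  beryllium: M = 23.4×10⁻³
  elm: M = 17.3×10⁻³
  nylon: M = 12.7×10⁻³
  commercially pure titanium: M = 12.5×10⁻³
  nickel superalloy: M = 11.3×10⁻³
  borosilicate glass: M = 4.34×10⁻³
The maximum is for beryllium.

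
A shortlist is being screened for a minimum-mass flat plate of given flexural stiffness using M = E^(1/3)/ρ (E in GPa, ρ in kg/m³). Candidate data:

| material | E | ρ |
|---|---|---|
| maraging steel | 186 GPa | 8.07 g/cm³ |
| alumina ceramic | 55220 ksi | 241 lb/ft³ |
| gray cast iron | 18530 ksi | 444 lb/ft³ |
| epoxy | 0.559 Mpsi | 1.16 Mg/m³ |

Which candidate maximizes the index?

alumina ceramic

Putting every candidate on a common basis:
  maraging steel: E = 186.0 GPa, ρ = 8070 kg/m³
  alumina ceramic: E = 380.7 GPa, ρ = 3860 kg/m³
  gray cast iron: E = 127.8 GPa, ρ = 7112 kg/m³
  epoxy: E = 3.854 GPa, ρ = 1160 kg/m³
  alumina ceramic: M = 1.88×10⁻³
  epoxy: M = 1.35×10⁻³
  gray cast iron: M = 0.708×10⁻³
  maraging steel: M = 0.707×10⁻³
Highest index: alumina ceramic.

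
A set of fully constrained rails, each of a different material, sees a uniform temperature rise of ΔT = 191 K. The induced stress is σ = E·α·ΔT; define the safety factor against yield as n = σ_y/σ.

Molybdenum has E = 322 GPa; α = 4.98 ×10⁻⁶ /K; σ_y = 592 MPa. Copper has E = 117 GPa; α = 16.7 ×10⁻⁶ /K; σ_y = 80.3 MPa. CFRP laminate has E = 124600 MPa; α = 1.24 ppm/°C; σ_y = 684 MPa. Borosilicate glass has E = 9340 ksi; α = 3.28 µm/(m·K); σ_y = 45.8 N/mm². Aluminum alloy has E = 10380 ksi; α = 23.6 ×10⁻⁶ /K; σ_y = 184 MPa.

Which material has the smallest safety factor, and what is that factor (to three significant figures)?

With everything in SI (GPa, ×10⁻⁶/K, MPa):
  molybdenum: E = 322.0, α = 4.98, σ_y = 592.0 → σ = 306 MPa, n = 1.93
  copper: E = 117.0, α = 16.7, σ_y = 80.30 → σ = 373 MPa, n = 0.215
  CFRP laminate: E = 124.6, α = 1.24, σ_y = 684.0 → σ = 29.5 MPa, n = 23.2
  borosilicate glass: E = 64.40, α = 3.28, σ_y = 45.80 → σ = 40.3 MPa, n = 1.14
  aluminum alloy: E = 71.57, α = 23.6, σ_y = 184.0 → σ = 323 MPa, n = 0.570
Smallest n: copper with n = 0.215.

copper, n = 0.215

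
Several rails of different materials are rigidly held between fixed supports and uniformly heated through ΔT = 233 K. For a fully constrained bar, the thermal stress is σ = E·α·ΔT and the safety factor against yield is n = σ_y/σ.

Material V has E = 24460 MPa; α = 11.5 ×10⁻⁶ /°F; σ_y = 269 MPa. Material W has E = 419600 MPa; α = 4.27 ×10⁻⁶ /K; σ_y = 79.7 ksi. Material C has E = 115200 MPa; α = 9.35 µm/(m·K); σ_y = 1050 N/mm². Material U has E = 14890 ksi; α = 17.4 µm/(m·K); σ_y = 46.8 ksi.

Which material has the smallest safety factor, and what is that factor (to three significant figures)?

Converting E to GPa, α to ×10⁻⁶/K, σ_y to MPa, then σ and n for each:
  material V: E = 24.46, α = 20.7, σ_y = 269.0 → σ = 118 MPa, n = 2.28
  material W: E = 419.6, α = 4.27, σ_y = 549.5 → σ = 417 MPa, n = 1.32
  material C: E = 115.2, α = 9.35, σ_y = 1050 → σ = 251 MPa, n = 4.18
  material U: E = 102.7, α = 17.4, σ_y = 322.7 → σ = 416 MPa, n = 0.775
Material U has the lowest safety factor, n = 0.775.

material U, n = 0.775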